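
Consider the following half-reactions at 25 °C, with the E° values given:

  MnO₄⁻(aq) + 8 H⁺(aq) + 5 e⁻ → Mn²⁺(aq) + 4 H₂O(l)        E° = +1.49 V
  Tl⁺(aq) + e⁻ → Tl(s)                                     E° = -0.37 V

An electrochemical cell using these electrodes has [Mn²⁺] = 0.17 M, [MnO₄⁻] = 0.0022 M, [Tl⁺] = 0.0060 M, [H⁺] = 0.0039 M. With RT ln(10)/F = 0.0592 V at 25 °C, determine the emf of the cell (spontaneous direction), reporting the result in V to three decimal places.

+1.741 V

MnO₄⁻/Mn²⁺ is the cathode (higher E°), Tl⁺/Tl the anode: E°cell = +1.49 − (-0.37) = +1.86 V, n = 5.
Overall: MnO₄⁻(aq) + 8 H⁺(aq) + 5 Tl(s) → Mn²⁺(aq) + 4 H₂O(l) + 5 Tl⁺(aq)
Q = [Mn²⁺]·[Tl⁺]^5 / ([MnO₄⁻]·[H⁺]^8); log Q = 10.050.
E = E° − (0.0592/n) log Q = +1.86 − (0.0592/5)(10.050) = +1.741 V.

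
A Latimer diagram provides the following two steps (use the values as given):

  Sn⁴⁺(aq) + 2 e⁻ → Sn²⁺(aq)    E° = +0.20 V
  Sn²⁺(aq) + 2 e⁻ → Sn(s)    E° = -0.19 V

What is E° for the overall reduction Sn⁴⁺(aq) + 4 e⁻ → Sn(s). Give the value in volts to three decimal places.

Since ΔG° = −nFE° is additive over sequential reductions, n₃E°₃ = n₁E°₁ + n₂E°₂.
E°₃ = (2×+0.20 + 2×-0.19) / 4 = (+0.020) / 4 = +0.005 V.

+0.005 V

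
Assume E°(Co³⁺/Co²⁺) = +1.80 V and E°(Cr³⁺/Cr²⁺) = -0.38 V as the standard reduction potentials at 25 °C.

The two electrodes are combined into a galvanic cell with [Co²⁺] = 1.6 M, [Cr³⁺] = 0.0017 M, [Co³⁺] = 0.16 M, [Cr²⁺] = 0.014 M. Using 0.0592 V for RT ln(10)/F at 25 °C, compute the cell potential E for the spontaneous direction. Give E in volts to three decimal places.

Co³⁺/Co²⁺ is the cathode (higher E°), Cr³⁺/Cr²⁺ the anode: E°cell = +1.80 − (-0.38) = +2.18 V, n = 1.
Overall: Co³⁺(aq) + Cr²⁺(aq) → Co²⁺(aq) + Cr³⁺(aq)
Q = [Co²⁺]·[Cr³⁺] / ([Co³⁺]·[Cr²⁺]); log Q = 0.084.
E = E° − (0.0592/n) log Q = +2.18 − (0.0592/1)(0.084) = +2.175 V.

+2.175 V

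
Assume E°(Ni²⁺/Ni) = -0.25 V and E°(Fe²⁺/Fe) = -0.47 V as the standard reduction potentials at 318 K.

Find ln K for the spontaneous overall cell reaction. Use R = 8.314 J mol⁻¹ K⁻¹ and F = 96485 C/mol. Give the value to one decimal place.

Cathode: Ni²⁺/Ni; anode: Fe²⁺/Fe. E°cell = (-0.25) − (-0.47) = +0.22 V, with n = 2.
ΔG° = −nFE° = −RT ln K, so ln K = nFE°/(RT) = (2)(96485)(+0.22) / ((8.314)(318)) = 16.057.

16.1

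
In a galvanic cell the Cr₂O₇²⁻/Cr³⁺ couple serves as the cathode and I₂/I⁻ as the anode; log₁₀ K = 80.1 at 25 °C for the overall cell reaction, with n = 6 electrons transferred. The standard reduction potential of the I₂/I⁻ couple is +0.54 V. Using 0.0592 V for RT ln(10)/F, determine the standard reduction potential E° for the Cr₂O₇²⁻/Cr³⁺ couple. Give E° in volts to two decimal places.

+1.33 V

E°cell = (0.0592/n)·log K = (0.0592/6)(80.1) = +0.790 V.
Since Cr₂O₇²⁻/Cr³⁺ is the cathode and I₂/I⁻ the anode, E°cell = E°(Cr₂O₇²⁻/Cr³⁺) − E°(I₂/I⁻).
So E°(Cr₂O₇²⁻/Cr³⁺) = E°cell + E°(I₂/I⁻) = +0.790 + (+0.54) = +1.33 V.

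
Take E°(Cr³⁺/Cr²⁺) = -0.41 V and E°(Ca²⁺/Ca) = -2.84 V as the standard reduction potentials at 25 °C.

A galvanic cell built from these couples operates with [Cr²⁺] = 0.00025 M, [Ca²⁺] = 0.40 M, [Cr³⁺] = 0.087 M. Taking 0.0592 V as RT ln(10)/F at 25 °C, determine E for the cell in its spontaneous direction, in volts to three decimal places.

+2.592 V

Cr³⁺/Cr²⁺ is the cathode (higher E°), Ca²⁺/Ca the anode: E°cell = -0.41 − (-2.84) = +2.43 V, n = 2.
Overall: 2 Cr³⁺(aq) + Ca(s) → 2 Cr²⁺(aq) + Ca²⁺(aq)
Q = [Cr²⁺]^2·[Ca²⁺] / ([Cr³⁺]^2); log Q = -5.481.
E = E° − (0.0592/n) log Q = +2.43 − (0.0592/2)(-5.481) = +2.592 V.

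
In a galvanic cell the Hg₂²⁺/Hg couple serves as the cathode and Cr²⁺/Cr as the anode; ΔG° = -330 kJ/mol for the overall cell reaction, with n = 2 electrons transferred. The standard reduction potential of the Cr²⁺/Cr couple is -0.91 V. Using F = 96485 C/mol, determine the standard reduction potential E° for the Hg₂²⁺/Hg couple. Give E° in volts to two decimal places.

+0.80 V

E°cell = −ΔG°/(nF) = −(-330×10³)/((2)(96485)) = +1.710 V.
Since Hg₂²⁺/Hg is the cathode and Cr²⁺/Cr the anode, E°cell = E°(Hg₂²⁺/Hg) − E°(Cr²⁺/Cr).
So E°(Hg₂²⁺/Hg) = E°cell + E°(Cr²⁺/Cr) = +1.710 + (-0.91) = +0.80 V.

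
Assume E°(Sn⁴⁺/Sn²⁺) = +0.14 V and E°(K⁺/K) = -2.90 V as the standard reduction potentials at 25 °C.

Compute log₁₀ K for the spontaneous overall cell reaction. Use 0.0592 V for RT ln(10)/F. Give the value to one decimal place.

102.7

Cathode: Sn⁴⁺/Sn²⁺; anode: K⁺/K. E°cell = +3.04 V, n = 2.
log K = nE°cell / 0.0592 = (2)(+3.04) / 0.0592 = 102.7.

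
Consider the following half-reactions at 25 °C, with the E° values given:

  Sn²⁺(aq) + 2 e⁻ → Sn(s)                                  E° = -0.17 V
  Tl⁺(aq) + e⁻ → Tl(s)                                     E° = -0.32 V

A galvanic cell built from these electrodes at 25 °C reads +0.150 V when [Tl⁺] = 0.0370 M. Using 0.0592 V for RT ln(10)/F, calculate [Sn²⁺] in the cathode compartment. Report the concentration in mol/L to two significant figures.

0.0014 M

Sn²⁺/Sn is the cathode, Tl⁺/Tl the anode: E°cell = +0.15 V, n = 2.
Overall reaction: Sn²⁺(aq) + 2 Tl(s) → Sn(s) + 2 Tl⁺(aq); Q = [Tl⁺]^2/[Sn²⁺]^1.
From E = E° − (0.0592/n) log Q: log Q = (E° − E)·n/0.0592 = (+0.15 − (+0.150))·2/0.0592 = 0.0000.
So 1·log[Sn²⁺] = 2·log(0.037) − log Q = -2.8636 − (0.0000) = -2.8636; [Sn²⁺] = 10^(-2.8636) ≈ 0.0014 M.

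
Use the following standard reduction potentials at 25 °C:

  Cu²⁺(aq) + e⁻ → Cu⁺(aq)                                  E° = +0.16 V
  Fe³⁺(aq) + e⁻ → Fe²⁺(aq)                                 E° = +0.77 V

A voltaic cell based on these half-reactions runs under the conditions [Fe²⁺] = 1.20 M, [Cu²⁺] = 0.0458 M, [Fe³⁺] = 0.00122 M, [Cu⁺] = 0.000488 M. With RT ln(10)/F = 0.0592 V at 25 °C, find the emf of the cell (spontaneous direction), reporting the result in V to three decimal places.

Fe³⁺/Fe²⁺ is the cathode (higher E°), Cu²⁺/Cu⁺ the anode: E°cell = +0.77 − (+0.16) = +0.61 V, n = 1.
Overall: Fe³⁺(aq) + Cu⁺(aq) → Fe²⁺(aq) + Cu²⁺(aq)
Q = [Fe²⁺]·[Cu²⁺] / ([Fe³⁺]·[Cu⁺]); log Q = 4.965.
E = E° − (0.0592/n) log Q = +0.61 − (0.0592/1)(4.965) = +0.316 V.

+0.316 V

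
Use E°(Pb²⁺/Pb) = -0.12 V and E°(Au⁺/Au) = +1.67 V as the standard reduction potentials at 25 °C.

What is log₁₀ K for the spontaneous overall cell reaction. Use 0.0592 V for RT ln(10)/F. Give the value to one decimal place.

60.5

Cathode: Au⁺/Au; anode: Pb²⁺/Pb. E°cell = +1.79 V, n = 2.
log K = nE°cell / 0.0592 = (2)(+1.79) / 0.0592 = 60.5.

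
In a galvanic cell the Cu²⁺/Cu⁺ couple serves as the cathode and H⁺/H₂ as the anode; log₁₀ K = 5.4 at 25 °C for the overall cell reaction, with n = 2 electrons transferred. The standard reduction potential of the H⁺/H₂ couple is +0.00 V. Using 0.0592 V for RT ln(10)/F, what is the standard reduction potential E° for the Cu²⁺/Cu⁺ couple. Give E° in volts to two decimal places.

E°cell = (0.0592/n)·log K = (0.0592/2)(5.4) = +0.160 V.
Since Cu²⁺/Cu⁺ is the cathode and H⁺/H₂ the anode, E°cell = E°(Cu²⁺/Cu⁺) − E°(H⁺/H₂).
So E°(Cu²⁺/Cu⁺) = E°cell + E°(H⁺/H₂) = +0.160 + (+0.00) = +0.16 V.

+0.16 V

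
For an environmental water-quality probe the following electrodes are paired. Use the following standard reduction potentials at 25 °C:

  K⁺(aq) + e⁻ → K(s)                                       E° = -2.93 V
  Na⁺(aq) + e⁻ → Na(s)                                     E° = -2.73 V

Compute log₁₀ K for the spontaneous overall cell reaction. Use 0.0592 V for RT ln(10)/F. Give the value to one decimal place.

3.4

Cathode: Na⁺/Na; anode: K⁺/K. E°cell = +0.20 V, n = 1.
log K = nE°cell / 0.0592 = (1)(+0.20) / 0.0592 = 3.4.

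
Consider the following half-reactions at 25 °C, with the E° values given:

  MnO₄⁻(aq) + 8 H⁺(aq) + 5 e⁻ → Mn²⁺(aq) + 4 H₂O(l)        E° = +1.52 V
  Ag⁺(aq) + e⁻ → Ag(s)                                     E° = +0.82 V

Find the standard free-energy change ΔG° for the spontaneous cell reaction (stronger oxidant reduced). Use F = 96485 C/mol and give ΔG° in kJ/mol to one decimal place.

MnO₄⁻/Mn²⁺ (E° = +1.52 V) is the cathode; Ag⁺/Ag (E° = +0.82 V) is the anode, so E°cell = +0.70 V.
Balancing electrons gives n = 5 (lcm of 5 and 1).
ΔG° = −nFE° = −(5)(96485)(+0.70) = -337,698 J = -337.7 kJ/mol.

-337.7 kJ/mol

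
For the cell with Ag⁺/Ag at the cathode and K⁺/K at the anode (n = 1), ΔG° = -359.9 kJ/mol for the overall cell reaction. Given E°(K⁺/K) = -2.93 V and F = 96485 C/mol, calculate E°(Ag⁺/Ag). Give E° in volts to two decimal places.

E°cell = −ΔG°/(nF) = −(-359.9×10³)/((1)(96485)) = +3.730 V.
Since Ag⁺/Ag is the cathode and K⁺/K the anode, E°cell = E°(Ag⁺/Ag) − E°(K⁺/K).
So E°(Ag⁺/Ag) = E°cell + E°(K⁺/K) = +3.730 + (-2.93) = +0.80 V.

+0.80 V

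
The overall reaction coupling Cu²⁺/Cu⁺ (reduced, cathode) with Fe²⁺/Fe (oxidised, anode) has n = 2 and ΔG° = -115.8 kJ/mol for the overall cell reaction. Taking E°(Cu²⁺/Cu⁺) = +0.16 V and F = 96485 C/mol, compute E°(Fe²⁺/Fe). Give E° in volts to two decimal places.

-0.44 V

E°cell = −ΔG°/(nF) = −(-115.8×10³)/((2)(96485)) = +0.600 V.
Since Cu²⁺/Cu⁺ is the cathode and Fe²⁺/Fe the anode, E°cell = E°(Cu²⁺/Cu⁺) − E°(Fe²⁺/Fe).
So E°(Fe²⁺/Fe) = E°(Cu²⁺/Cu⁺) − E°cell = (+0.16) − (+0.600) = -0.44 V.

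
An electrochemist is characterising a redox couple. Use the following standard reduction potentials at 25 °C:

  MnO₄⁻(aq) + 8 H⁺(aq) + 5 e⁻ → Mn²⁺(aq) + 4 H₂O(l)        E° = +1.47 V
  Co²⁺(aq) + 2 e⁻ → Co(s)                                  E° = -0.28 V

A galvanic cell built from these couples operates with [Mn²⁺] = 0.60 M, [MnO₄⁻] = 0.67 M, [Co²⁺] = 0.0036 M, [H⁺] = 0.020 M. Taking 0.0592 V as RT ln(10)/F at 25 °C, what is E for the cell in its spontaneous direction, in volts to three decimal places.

+1.662 V

MnO₄⁻/Mn²⁺ is the cathode (higher E°), Co²⁺/Co the anode: E°cell = +1.47 − (-0.28) = +1.75 V, n = 10.
Overall: 2 MnO₄⁻(aq) + 16 H⁺(aq) + 5 Co(s) → 2 Mn²⁺(aq) + 8 H₂O(l) + 5 Co²⁺(aq)
Q = [Mn²⁺]^2·[Co²⁺]^5 / ([MnO₄⁻]^2·[H⁺]^16); log Q = 14.869.
E = E° − (0.0592/n) log Q = +1.75 − (0.0592/10)(14.869) = +1.662 V.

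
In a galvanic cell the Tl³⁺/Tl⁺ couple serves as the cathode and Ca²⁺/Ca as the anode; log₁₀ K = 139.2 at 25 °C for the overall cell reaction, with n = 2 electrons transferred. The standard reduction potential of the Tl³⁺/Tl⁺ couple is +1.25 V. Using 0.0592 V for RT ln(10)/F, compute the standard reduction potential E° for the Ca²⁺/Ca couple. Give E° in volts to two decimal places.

-2.87 V

E°cell = (0.0592/n)·log K = (0.0592/2)(139.2) = +4.120 V.
Since Tl³⁺/Tl⁺ is the cathode and Ca²⁺/Ca the anode, E°cell = E°(Tl³⁺/Tl⁺) − E°(Ca²⁺/Ca).
So E°(Ca²⁺/Ca) = E°(Tl³⁺/Tl⁺) − E°cell = (+1.25) − (+4.120) = -2.87 V.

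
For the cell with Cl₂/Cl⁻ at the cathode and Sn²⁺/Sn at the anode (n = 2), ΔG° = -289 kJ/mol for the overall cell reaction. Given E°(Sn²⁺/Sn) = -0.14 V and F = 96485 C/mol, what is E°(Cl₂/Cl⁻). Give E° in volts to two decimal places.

E°cell = −ΔG°/(nF) = −(-289×10³)/((2)(96485)) = +1.498 V.
Since Cl₂/Cl⁻ is the cathode and Sn²⁺/Sn the anode, E°cell = E°(Cl₂/Cl⁻) − E°(Sn²⁺/Sn).
So E°(Cl₂/Cl⁻) = E°cell + E°(Sn²⁺/Sn) = +1.498 + (-0.14) = +1.36 V.

+1.36 V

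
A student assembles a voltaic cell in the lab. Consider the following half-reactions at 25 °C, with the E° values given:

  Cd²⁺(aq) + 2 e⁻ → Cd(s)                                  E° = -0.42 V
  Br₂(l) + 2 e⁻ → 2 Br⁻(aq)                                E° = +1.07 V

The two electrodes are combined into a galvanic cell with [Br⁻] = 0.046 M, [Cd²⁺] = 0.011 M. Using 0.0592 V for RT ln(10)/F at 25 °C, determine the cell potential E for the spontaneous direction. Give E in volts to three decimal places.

+1.627 V

Br₂/Br⁻ is the cathode (higher E°), Cd²⁺/Cd the anode: E°cell = +1.07 − (-0.42) = +1.49 V, n = 2.
Overall: Br₂(l) + Cd(s) → 2 Br⁻(aq) + Cd²⁺(aq)
Q = [Br⁻]^2·[Cd²⁺]; log Q = -4.633.
E = E° − (0.0592/n) log Q = +1.49 − (0.0592/2)(-4.633) = +1.627 V.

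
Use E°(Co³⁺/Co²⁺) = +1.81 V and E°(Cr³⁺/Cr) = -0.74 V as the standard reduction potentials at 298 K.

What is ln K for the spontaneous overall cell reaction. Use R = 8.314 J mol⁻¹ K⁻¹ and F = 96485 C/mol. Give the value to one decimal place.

Cathode: Co³⁺/Co²⁺; anode: Cr³⁺/Cr. E°cell = (+1.81) − (-0.74) = +2.55 V, with n = 3.
ΔG° = −nFE° = −RT ln K, so ln K = nFE°/(RT) = (3)(96485)(+2.55) / ((8.314)(298)) = 297.917.

297.9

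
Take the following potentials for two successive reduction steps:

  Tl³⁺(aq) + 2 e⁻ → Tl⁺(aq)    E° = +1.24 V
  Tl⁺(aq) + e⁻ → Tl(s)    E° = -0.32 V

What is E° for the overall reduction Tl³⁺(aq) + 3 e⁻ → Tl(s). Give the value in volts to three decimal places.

Adding the free-energy changes (−nFE°) of the two steps gives −n₃FE°₃ = −n₁FE°₁ − n₂FE°₂.
E°₃ = (2×+1.24 + 1×-0.32) / 3 = (+2.160) / 3 = +0.720 V.

+0.720 V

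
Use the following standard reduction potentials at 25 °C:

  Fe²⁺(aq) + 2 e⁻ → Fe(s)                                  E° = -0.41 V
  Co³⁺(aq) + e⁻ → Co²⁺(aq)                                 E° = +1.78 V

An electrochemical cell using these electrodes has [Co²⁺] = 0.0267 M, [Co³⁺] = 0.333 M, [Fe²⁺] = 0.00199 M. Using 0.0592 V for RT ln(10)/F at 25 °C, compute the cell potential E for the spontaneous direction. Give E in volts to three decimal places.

+2.335 V

Co³⁺/Co²⁺ is the cathode (higher E°), Fe²⁺/Fe the anode: E°cell = +1.78 − (-0.41) = +2.19 V, n = 2.
Overall: 2 Co³⁺(aq) + Fe(s) → 2 Co²⁺(aq) + Fe²⁺(aq)
Q = [Co²⁺]^2·[Fe²⁺] / ([Co³⁺]^2); log Q = -4.893.
E = E° − (0.0592/n) log Q = +2.19 − (0.0592/2)(-4.893) = +2.335 V.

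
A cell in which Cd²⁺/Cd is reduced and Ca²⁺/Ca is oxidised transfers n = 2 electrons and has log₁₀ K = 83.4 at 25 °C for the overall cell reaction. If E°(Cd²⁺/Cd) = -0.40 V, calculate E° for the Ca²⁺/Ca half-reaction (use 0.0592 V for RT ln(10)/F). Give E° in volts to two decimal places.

-2.87 V

E°cell = (0.0592/n)·log K = (0.0592/2)(83.4) = +2.469 V.
Since Cd²⁺/Cd is the cathode and Ca²⁺/Ca the anode, E°cell = E°(Cd²⁺/Cd) − E°(Ca²⁺/Ca).
So E°(Ca²⁺/Ca) = E°(Cd²⁺/Cd) − E°cell = (-0.40) − (+2.469) = -2.87 V.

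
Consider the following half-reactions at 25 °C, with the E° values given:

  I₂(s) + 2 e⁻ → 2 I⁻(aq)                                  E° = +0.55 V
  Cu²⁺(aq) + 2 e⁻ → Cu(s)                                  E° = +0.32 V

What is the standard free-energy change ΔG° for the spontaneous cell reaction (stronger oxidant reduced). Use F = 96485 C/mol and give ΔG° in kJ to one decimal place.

I₂/I⁻ (E° = +0.55 V) is the cathode; Cu²⁺/Cu (E° = +0.32 V) is the anode, so E°cell = +0.23 V.
Balancing electrons gives n = 2 (lcm of 2 and 2).
ΔG° = −nFE° = −(2)(96485)(+0.23) = -44,383 J = -44.4 kJ.

-44.4 kJ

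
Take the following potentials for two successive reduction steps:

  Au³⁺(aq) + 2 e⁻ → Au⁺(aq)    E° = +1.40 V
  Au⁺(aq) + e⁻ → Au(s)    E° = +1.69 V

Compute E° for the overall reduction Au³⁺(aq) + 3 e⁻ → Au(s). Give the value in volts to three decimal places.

+1.497 V

Standard free energies of sequential steps add: ΔG°₃ = ΔG°₁ + ΔG°₂, so n₃E°₃ = n₁E°₁ + n₂E°₂.
E°₃ = (2×+1.40 + 1×+1.69) / 3 = (+4.490) / 3 = +1.497 V.
Simply averaging or adding the two E° values would be wrong; the electron-weighted sum is required.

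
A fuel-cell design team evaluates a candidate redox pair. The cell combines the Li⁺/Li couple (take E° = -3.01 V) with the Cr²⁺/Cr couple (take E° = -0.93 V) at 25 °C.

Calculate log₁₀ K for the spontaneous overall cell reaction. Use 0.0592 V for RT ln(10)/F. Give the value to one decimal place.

Cathode: Cr²⁺/Cr; anode: Li⁺/Li. E°cell = +2.08 V, n = 2.
log K = nE°cell / 0.0592 = (2)(+2.08) / 0.0592 = 70.3.

70.3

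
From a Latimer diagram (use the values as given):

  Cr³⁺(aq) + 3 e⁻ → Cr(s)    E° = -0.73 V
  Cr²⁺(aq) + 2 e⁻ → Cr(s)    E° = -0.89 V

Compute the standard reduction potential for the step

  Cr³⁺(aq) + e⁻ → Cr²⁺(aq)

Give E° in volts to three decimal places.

-0.410 V

Sequential free energies add, so n₃E°₃ = n₁E°₁ + n₂E°₂.
With n₃ = 3, and the known step contributing 2×(-0.89) V, the unknown satisfies 1·E° = 3×(-0.73) − 2×(-0.89) = -0.410.
E° = -0.410 / 1 = -0.410 V.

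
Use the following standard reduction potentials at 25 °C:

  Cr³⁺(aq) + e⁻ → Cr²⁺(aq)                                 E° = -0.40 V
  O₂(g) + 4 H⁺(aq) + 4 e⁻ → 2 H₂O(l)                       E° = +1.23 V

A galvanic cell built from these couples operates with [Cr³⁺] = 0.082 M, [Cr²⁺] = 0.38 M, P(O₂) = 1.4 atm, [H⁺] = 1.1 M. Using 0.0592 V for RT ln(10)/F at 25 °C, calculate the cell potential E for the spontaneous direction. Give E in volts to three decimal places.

O₂/H₂O is the cathode (higher E°), Cr³⁺/Cr²⁺ the anode: E°cell = +1.23 − (-0.40) = +1.63 V, n = 4.
Overall: O₂(g) + 4 H⁺(aq) + 4 Cr²⁺(aq) → 2 H₂O(l) + 4 Cr³⁺(aq)
Q = [Cr³⁺]^4 / (P(O₂)·[H⁺]^4·[Cr²⁺]^4); log Q = -2.976.
E = E° − (0.0592/n) log Q = +1.63 − (0.0592/4)(-2.976) = +1.674 V.

+1.674 V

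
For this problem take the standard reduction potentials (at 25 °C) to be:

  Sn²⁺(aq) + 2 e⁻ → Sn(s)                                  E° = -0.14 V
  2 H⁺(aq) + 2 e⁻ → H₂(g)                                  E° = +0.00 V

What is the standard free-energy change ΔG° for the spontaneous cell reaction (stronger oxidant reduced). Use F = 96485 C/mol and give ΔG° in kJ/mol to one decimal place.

-27.0 kJ/mol

H⁺/H₂ (E° = +0.00 V) is the cathode; Sn²⁺/Sn (E° = -0.14 V) is the anode, so E°cell = +0.14 V.
Balancing electrons gives n = 2 (lcm of 2 and 2).
ΔG° = −nFE° = −(2)(96485)(+0.14) = -27,016 J = -27.0 kJ/mol.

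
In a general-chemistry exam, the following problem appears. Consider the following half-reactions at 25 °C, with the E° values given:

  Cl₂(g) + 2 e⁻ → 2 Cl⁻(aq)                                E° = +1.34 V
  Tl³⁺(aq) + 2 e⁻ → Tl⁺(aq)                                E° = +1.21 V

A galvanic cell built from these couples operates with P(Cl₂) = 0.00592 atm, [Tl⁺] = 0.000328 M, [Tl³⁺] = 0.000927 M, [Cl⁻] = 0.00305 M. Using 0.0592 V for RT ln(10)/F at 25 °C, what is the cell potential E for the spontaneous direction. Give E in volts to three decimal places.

Cl₂/Cl⁻ is the cathode (higher E°), Tl³⁺/Tl⁺ the anode: E°cell = +1.34 − (+1.21) = +0.13 V, n = 2.
Overall: Cl₂(g) + Tl⁺(aq) → 2 Cl⁻(aq) + Tl³⁺(aq)
Q = [Cl⁻]^2·[Tl³⁺] / (P(Cl₂)·[Tl⁺]); log Q = -2.353.
E = E° − (0.0592/n) log Q = +0.13 − (0.0592/2)(-2.353) = +0.200 V.

+0.200 V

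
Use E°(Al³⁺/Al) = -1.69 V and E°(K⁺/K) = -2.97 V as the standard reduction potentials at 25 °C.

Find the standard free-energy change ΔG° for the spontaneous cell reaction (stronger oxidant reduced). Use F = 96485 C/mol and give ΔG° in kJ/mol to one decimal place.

Al³⁺/Al (E° = -1.69 V) is the cathode; K⁺/K (E° = -2.97 V) is the anode, so E°cell = +1.28 V.
Balancing electrons gives n = 3 (lcm of 3 and 1).
ΔG° = −nFE° = −(3)(96485)(+1.28) = -370,502 J = -370.5 kJ/mol.

-370.5 kJ/mol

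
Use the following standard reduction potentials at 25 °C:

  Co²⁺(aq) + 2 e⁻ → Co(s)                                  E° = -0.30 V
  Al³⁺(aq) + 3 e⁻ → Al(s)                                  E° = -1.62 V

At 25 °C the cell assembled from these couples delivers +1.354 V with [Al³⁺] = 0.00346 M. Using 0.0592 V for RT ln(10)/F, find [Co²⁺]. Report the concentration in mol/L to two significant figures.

0.32 M

Co²⁺/Co is the cathode, Al³⁺/Al the anode: E°cell = +1.32 V, n = 6.
Overall reaction: 3 Co²⁺(aq) + 2 Al(s) → 3 Co(s) + 2 Al³⁺(aq); Q = [Al³⁺]^2/[Co²⁺]^3.
From E = E° − (0.0592/n) log Q: log Q = (E° − E)·n/0.0592 = (+1.32 − (+1.354))·6/0.0592 = -3.4459.
So 3·log[Co²⁺] = 2·log(0.00346) − log Q = -4.9218 − (-3.4459) = -1.4759; log[Co²⁺] = -1.4759 / 3 = -0.4920; [Co²⁺] = 10^(-0.4920) ≈ 0.32 M.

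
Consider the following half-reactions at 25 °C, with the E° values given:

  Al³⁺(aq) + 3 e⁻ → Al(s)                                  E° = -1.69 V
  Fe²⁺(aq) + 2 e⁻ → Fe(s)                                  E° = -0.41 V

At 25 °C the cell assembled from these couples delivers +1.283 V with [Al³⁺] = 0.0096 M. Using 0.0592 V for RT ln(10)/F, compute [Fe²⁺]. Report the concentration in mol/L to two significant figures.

0.057 M

Fe²⁺/Fe is the cathode, Al³⁺/Al the anode: E°cell = +1.28 V, n = 6.
Overall reaction: 3 Fe²⁺(aq) + 2 Al(s) → 3 Fe(s) + 2 Al³⁺(aq); Q = [Al³⁺]^2/[Fe²⁺]^3.
From E = E° − (0.0592/n) log Q: log Q = (E° − E)·n/0.0592 = (+1.28 − (+1.283))·6/0.0592 = -0.3041.
So 3·log[Fe²⁺] = 2·log(0.0096) − log Q = -4.0355 − (-0.3041) = -3.7314; log[Fe²⁺] = -3.7314 / 3 = -1.2438; [Fe²⁺] = 10^(-1.2438) ≈ 0.057 M.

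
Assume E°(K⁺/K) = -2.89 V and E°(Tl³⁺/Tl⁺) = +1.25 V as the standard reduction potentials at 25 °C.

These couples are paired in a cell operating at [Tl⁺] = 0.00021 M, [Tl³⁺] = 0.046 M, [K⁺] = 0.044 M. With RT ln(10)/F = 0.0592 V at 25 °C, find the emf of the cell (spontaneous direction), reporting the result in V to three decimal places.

Tl³⁺/Tl⁺ is the cathode (higher E°), K⁺/K the anode: E°cell = +1.25 − (-2.89) = +4.14 V, n = 2.
Overall: Tl³⁺(aq) + 2 K(s) → Tl⁺(aq) + 2 K⁺(aq)
Q = [Tl⁺]·[K⁺]^2 / ([Tl³⁺]); log Q = -5.054.
E = E° − (0.0592/n) log Q = +4.14 − (0.0592/2)(-5.054) = +4.290 V.

+4.290 V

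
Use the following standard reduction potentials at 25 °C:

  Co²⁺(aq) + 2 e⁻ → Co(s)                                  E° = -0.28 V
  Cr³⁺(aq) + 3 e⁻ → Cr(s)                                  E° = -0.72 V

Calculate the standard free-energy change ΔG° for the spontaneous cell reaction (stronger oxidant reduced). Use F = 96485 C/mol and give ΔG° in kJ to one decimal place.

Co²⁺/Co (E° = -0.28 V) is the cathode; Cr³⁺/Cr (E° = -0.72 V) is the anode, so E°cell = +0.44 V.
Balancing electrons gives n = 6 (lcm of 2 and 3).
ΔG° = −nFE° = −(6)(96485)(+0.44) = -254,720 J = -254.7 kJ.

-254.7 kJ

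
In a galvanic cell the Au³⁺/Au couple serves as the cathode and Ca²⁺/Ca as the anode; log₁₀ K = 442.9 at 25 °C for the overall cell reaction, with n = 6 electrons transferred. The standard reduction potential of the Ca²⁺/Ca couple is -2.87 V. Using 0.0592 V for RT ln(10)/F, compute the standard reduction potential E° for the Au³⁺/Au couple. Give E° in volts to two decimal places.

+1.50 V

E°cell = (0.0592/n)·log K = (0.0592/6)(442.9) = +4.370 V.
Since Au³⁺/Au is the cathode and Ca²⁺/Ca the anode, E°cell = E°(Au³⁺/Au) − E°(Ca²⁺/Ca).
So E°(Au³⁺/Au) = E°cell + E°(Ca²⁺/Ca) = +4.370 + (-2.87) = +1.50 V.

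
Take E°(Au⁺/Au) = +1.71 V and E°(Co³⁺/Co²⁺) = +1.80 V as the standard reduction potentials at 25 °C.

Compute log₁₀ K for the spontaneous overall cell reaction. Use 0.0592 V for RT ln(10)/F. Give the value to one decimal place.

Cathode: Co³⁺/Co²⁺; anode: Au⁺/Au. E°cell = +0.09 V, n = 1.
log K = nE°cell / 0.0592 = (1)(+0.09) / 0.0592 = 1.5.

1.5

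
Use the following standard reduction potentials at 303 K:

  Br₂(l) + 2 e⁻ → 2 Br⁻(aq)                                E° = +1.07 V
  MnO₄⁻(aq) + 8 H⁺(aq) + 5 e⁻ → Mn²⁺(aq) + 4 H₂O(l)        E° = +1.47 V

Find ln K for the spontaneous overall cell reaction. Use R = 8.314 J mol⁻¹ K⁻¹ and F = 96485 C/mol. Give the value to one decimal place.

Cathode: MnO₄⁻/Mn²⁺; anode: Br₂/Br⁻. E°cell = (+1.47) − (+1.07) = +0.40 V, with n = 10.
ΔG° = −nFE° = −RT ln K, so ln K = nFE°/(RT) = (10)(96485)(+0.40) / ((8.314)(303)) = 153.203.

153.2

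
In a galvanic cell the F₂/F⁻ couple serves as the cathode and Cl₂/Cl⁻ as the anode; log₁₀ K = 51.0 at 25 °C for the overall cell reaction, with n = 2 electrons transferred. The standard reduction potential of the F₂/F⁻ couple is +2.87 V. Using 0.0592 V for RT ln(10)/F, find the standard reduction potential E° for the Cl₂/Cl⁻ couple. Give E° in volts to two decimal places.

E°cell = (0.0592/n)·log K = (0.0592/2)(51.0) = +1.510 V.
Since F₂/F⁻ is the cathode and Cl₂/Cl⁻ the anode, E°cell = E°(F₂/F⁻) − E°(Cl₂/Cl⁻).
So E°(Cl₂/Cl⁻) = E°(F₂/F⁻) − E°cell = (+2.87) − (+1.510) = +1.36 V.

+1.36 V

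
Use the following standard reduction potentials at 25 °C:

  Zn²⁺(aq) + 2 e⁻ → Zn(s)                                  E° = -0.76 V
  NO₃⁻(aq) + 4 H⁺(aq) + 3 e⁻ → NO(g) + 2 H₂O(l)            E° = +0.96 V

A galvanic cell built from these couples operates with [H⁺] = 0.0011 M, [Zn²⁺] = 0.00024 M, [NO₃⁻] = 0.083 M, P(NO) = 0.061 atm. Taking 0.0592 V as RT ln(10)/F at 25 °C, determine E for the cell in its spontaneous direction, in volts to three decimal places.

NO₃⁻/NO is the cathode (higher E°), Zn²⁺/Zn the anode: E°cell = +0.96 − (-0.76) = +1.72 V, n = 6.
Overall: 2 NO₃⁻(aq) + 8 H⁺(aq) + 3 Zn(s) → 2 NO(g) + 4 H₂O(l) + 3 Zn²⁺(aq)
Q = P(NO)^2·[Zn²⁺]^3 / ([NO₃⁻]^2·[H⁺]^8); log Q = 12.542.
E = E° − (0.0592/n) log Q = +1.72 − (0.0592/6)(12.542) = +1.596 V.

+1.596 V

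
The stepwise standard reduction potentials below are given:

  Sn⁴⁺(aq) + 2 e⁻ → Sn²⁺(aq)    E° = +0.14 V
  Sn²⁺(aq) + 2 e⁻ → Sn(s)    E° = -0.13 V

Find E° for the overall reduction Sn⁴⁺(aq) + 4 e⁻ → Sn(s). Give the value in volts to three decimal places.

Standard free energies of sequential steps add: ΔG°₃ = ΔG°₁ + ΔG°₂, so n₃E°₃ = n₁E°₁ + n₂E°₂.
E°₃ = (2×+0.14 + 2×-0.13) / 4 = (+0.020) / 4 = +0.005 V.

+0.005 V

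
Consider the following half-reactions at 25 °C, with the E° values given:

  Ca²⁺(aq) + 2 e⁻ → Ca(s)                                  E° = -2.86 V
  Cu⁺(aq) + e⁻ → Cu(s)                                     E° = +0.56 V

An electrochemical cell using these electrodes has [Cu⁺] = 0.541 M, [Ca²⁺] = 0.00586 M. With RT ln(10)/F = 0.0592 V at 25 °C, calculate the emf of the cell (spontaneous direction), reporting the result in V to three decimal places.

+3.470 V

Cu⁺/Cu is the cathode (higher E°), Ca²⁺/Ca the anode: E°cell = +0.56 − (-2.86) = +3.42 V, n = 2.
Overall: 2 Cu⁺(aq) + Ca(s) → 2 Cu(s) + Ca²⁺(aq)
Q = [Ca²⁺] / ([Cu⁺]^2); log Q = -1.698.
E = E° − (0.0592/n) log Q = +3.42 − (0.0592/2)(-1.698) = +3.470 V.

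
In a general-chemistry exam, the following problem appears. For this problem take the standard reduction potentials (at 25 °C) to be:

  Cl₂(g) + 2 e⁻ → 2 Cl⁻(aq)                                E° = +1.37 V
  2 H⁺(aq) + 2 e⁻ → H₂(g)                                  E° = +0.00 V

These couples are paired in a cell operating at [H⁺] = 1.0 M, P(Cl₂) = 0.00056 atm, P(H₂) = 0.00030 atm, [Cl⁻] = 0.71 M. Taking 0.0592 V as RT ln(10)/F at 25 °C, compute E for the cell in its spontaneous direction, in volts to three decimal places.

Cl₂/Cl⁻ is the cathode (higher E°), H⁺/H₂ the anode: E°cell = +1.37 − (+0.00) = +1.37 V, n = 2.
Overall: Cl₂(g) + H₂(g) → 2 Cl⁻(aq) + 2 H⁺(aq)
Q = [Cl⁻]^2·[H⁺]^2 / (P(Cl₂)·P(H₂)); log Q = 6.477.
E = E° − (0.0592/n) log Q = +1.37 − (0.0592/2)(6.477) = +1.178 V.

+1.178 V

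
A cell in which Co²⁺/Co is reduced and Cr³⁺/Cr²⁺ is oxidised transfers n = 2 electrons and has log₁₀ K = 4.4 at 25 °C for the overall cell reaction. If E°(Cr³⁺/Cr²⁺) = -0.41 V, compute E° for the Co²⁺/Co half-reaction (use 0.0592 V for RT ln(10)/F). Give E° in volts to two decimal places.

E°cell = (0.0592/n)·log K = (0.0592/2)(4.4) = +0.130 V.
Since Co²⁺/Co is the cathode and Cr³⁺/Cr²⁺ the anode, E°cell = E°(Co²⁺/Co) − E°(Cr³⁺/Cr²⁺).
So E°(Co²⁺/Co) = E°cell + E°(Cr³⁺/Cr²⁺) = +0.130 + (-0.41) = -0.28 V.

-0.28 V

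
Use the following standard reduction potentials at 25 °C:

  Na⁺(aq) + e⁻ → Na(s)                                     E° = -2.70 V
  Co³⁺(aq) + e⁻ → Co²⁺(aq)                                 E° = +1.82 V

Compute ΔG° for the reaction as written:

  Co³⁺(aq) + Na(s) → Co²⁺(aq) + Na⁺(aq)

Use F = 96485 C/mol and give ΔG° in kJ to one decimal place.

-436.1 kJ

As written, Co³⁺/Co²⁺ is reduced (cathode) and Na⁺/Na is oxidised (anode), so E°cell = (+1.82) − (-2.70) = +4.52 V.
Balancing electrons gives n = 1.
ΔG° = −nFE° = −(1)(96485)(+4.52) = -436,112 J = -436.1 kJ.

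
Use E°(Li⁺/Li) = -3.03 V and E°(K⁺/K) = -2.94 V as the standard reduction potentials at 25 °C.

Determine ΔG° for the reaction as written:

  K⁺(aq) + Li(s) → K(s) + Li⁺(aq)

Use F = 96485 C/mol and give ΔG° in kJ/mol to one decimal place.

As written, K⁺/K is reduced (cathode) and Li⁺/Li is oxidised (anode), so E°cell = (-2.94) − (-3.03) = +0.09 V.
Balancing electrons gives n = 1.
ΔG° = −nFE° = −(1)(96485)(+0.09) = -8,684 J = -8.7 kJ/mol.

-8.7 kJ/mol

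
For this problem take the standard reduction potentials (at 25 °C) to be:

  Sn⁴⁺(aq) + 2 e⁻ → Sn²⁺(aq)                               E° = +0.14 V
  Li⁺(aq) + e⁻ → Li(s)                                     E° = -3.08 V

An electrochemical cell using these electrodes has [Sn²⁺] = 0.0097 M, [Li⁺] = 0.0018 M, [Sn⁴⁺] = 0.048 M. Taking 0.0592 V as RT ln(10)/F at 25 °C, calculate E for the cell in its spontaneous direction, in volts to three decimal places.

Sn⁴⁺/Sn²⁺ is the cathode (higher E°), Li⁺/Li the anode: E°cell = +0.14 − (-3.08) = +3.22 V, n = 2.
Overall: Sn⁴⁺(aq) + 2 Li(s) → Sn²⁺(aq) + 2 Li⁺(aq)
Q = [Sn²⁺]·[Li⁺]^2 / ([Sn⁴⁺]); log Q = -6.184.
E = E° − (0.0592/n) log Q = +3.22 − (0.0592/2)(-6.184) = +3.403 V.

+3.403 V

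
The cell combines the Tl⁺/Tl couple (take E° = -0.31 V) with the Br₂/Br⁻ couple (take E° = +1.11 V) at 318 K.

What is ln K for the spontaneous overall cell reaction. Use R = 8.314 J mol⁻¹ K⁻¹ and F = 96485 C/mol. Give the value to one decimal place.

103.6

Cathode: Br₂/Br⁻; anode: Tl⁺/Tl. E°cell = (+1.11) − (-0.31) = +1.42 V, with n = 2.
ΔG° = −nFE° = −RT ln K, so ln K = nFE°/(RT) = (2)(96485)(+1.42) / ((8.314)(318)) = 103.643.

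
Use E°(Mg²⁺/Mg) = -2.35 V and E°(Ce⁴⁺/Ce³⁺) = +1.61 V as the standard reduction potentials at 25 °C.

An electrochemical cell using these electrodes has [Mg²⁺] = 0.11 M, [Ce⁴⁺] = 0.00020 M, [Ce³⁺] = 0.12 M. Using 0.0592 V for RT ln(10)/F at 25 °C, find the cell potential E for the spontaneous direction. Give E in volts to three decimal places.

+3.824 V

Ce⁴⁺/Ce³⁺ is the cathode (higher E°), Mg²⁺/Mg the anode: E°cell = +1.61 − (-2.35) = +3.96 V, n = 2.
Overall: 2 Ce⁴⁺(aq) + Mg(s) → 2 Ce³⁺(aq) + Mg²⁺(aq)
Q = [Ce³⁺]^2·[Mg²⁺] / ([Ce⁴⁺]^2); log Q = 4.598.
E = E° − (0.0592/n) log Q = +3.96 − (0.0592/2)(4.598) = +3.824 V.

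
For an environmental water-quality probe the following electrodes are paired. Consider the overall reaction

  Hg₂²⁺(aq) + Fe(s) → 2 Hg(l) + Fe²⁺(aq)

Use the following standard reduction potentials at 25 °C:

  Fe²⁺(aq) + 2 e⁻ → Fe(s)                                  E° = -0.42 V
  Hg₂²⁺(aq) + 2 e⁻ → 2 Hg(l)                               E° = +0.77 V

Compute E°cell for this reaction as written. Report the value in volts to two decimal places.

+1.19 V

The Hg₂²⁺/Hg couple has the higher reduction potential, so it is the cathode; Fe²⁺/Fe is oxidised at the anode.
E°cell = E°(cathode) − E°(anode) = (+0.77) − (-0.42) = +1.19 V.
Since E°cell > 0, the reaction is spontaneous under standard conditions.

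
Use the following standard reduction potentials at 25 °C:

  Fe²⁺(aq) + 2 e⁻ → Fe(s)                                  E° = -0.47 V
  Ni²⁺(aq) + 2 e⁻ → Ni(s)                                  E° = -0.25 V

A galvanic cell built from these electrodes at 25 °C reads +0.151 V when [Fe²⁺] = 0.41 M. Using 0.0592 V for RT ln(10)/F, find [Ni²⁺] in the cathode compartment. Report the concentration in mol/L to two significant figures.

Ni²⁺/Ni is the cathode, Fe²⁺/Fe the anode: E°cell = +0.22 V, n = 2.
Overall reaction: Ni²⁺(aq) + Fe(s) → Ni(s) + Fe²⁺(aq); Q = [Fe²⁺]^1/[Ni²⁺]^1.
From E = E° − (0.0592/n) log Q: log Q = (E° − E)·n/0.0592 = (+0.22 − (+0.151))·2/0.0592 = 2.3311.
So 1·log[Ni²⁺] = 1·log(0.41) − log Q = -0.3872 − (2.3311) = -2.7183; [Ni²⁺] = 10^(-2.7183) ≈ 0.0019 M.

0.0019 M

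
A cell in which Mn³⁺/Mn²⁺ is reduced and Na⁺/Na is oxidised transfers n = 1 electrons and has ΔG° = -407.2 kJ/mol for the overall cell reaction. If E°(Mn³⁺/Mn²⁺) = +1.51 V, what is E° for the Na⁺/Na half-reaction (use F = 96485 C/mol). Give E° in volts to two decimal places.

-2.71 V

E°cell = −ΔG°/(nF) = −(-407.2×10³)/((1)(96485)) = +4.220 V.
Since Mn³⁺/Mn²⁺ is the cathode and Na⁺/Na the anode, E°cell = E°(Mn³⁺/Mn²⁺) − E°(Na⁺/Na).
So E°(Na⁺/Na) = E°(Mn³⁺/Mn²⁺) − E°cell = (+1.51) − (+4.220) = -2.71 V.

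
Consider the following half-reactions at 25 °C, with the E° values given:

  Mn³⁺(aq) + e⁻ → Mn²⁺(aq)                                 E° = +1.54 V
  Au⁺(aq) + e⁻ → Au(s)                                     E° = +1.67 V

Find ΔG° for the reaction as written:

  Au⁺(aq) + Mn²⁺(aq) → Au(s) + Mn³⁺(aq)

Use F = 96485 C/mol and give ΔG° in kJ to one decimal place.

As written, Au⁺/Au is reduced (cathode) and Mn³⁺/Mn²⁺ is oxidised (anode), so E°cell = (+1.67) − (+1.54) = +0.13 V.
Balancing electrons gives n = 1.
ΔG° = −nFE° = −(1)(96485)(+0.13) = -12,543 J = -12.5 kJ.

-12.5 kJ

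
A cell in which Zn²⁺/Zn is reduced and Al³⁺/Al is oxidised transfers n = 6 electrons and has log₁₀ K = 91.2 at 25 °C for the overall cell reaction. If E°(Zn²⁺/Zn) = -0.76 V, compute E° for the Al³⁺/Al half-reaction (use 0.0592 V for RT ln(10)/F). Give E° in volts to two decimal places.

-1.66 V

E°cell = (0.0592/n)·log K = (0.0592/6)(91.2) = +0.900 V.
Since Zn²⁺/Zn is the cathode and Al³⁺/Al the anode, E°cell = E°(Zn²⁺/Zn) − E°(Al³⁺/Al).
So E°(Al³⁺/Al) = E°(Zn²⁺/Zn) − E°cell = (-0.76) − (+0.900) = -1.66 V.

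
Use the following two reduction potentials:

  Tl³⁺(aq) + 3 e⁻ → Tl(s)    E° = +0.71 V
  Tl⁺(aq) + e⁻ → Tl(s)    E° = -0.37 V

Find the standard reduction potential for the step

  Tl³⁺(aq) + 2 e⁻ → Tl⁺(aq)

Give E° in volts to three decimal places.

+1.250 V

Sequential free energies add, so n₃E°₃ = n₁E°₁ + n₂E°₂.
With n₃ = 3, and the known step contributing 1×(-0.37) V, the unknown satisfies 2·E° = 3×(+0.71) − 1×(-0.37) = +2.500.
E° = +2.500 / 2 = +1.250 V.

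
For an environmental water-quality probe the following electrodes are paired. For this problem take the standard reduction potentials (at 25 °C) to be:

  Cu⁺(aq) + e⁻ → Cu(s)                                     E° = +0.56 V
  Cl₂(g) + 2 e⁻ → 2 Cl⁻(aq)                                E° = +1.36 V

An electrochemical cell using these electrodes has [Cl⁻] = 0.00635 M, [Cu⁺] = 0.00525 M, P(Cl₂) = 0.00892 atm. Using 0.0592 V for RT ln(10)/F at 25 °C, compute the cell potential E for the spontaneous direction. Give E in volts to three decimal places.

Cl₂/Cl⁻ is the cathode (higher E°), Cu⁺/Cu the anode: E°cell = +1.36 − (+0.56) = +0.80 V, n = 2.
Overall: Cl₂(g) + 2 Cu(s) → 2 Cl⁻(aq) + 2 Cu⁺(aq)
Q = [Cl⁻]^2·[Cu⁺]^2 / (P(Cl₂)); log Q = -6.904.
E = E° − (0.0592/n) log Q = +0.80 − (0.0592/2)(-6.904) = +1.004 V.

+1.004 V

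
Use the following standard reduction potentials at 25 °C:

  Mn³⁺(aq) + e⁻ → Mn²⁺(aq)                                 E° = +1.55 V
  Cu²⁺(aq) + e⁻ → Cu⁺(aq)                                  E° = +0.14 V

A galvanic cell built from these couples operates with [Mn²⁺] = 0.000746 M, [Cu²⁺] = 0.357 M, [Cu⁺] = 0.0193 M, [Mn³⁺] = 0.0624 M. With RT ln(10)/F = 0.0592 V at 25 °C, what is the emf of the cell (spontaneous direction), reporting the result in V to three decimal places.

+1.449 V

Mn³⁺/Mn²⁺ is the cathode (higher E°), Cu²⁺/Cu⁺ the anode: E°cell = +1.55 − (+0.14) = +1.41 V, n = 1.
Overall: Mn³⁺(aq) + Cu⁺(aq) → Mn²⁺(aq) + Cu²⁺(aq)
Q = [Mn²⁺]·[Cu²⁺] / ([Mn³⁺]·[Cu⁺]); log Q = -0.655.
E = E° − (0.0592/n) log Q = +1.41 − (0.0592/1)(-0.655) = +1.449 V.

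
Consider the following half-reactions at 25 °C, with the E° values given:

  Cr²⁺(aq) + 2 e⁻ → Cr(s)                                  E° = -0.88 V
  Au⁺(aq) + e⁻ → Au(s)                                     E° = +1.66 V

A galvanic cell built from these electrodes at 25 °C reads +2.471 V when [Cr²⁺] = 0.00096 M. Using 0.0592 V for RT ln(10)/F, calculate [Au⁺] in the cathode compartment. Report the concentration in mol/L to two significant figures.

Au⁺/Au is the cathode, Cr²⁺/Cr the anode: E°cell = +2.54 V, n = 2.
Overall reaction: 2 Au⁺(aq) + Cr(s) → 2 Au(s) + Cr²⁺(aq); Q = [Cr²⁺]^1/[Au⁺]^2.
From E = E° − (0.0592/n) log Q: log Q = (E° − E)·n/0.0592 = (+2.54 − (+2.471))·2/0.0592 = 2.3311.
So 2·log[Au⁺] = 1·log(0.00096) − log Q = -3.0177 − (2.3311) = -5.3488; log[Au⁺] = -5.3488 / 2 = -2.6744; [Au⁺] = 10^(-2.6744) ≈ 0.0021 M.

0.0021 M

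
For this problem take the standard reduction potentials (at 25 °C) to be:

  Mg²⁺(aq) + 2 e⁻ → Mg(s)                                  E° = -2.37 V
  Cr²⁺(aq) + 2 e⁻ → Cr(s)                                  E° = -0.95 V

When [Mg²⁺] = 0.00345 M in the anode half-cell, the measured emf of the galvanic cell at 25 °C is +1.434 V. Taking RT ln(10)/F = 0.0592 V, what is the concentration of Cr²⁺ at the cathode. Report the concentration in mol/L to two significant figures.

0.010 M

Cr²⁺/Cr is the cathode, Mg²⁺/Mg the anode: E°cell = +1.42 V, n = 2.
Overall reaction: Cr²⁺(aq) + Mg(s) → Cr(s) + Mg²⁺(aq); Q = [Mg²⁺]^1/[Cr²⁺]^1.
From E = E° − (0.0592/n) log Q: log Q = (E° − E)·n/0.0592 = (+1.42 − (+1.434))·2/0.0592 = -0.4730.
So 1·log[Cr²⁺] = 1·log(0.00345) − log Q = -2.4622 − (-0.4730) = -1.9892; [Cr²⁺] = 10^(-1.9892) ≈ 0.010 M.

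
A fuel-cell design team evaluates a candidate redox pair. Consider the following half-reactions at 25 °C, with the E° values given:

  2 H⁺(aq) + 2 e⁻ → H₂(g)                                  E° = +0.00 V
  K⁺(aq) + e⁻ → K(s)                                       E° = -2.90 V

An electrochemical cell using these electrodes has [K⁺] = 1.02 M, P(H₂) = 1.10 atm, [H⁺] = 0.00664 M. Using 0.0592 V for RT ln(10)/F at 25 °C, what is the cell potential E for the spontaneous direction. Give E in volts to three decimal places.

H⁺/H₂ is the cathode (higher E°), K⁺/K the anode: E°cell = +0.00 − (-2.90) = +2.90 V, n = 2.
Overall: 2 H⁺(aq) + 2 K(s) → H₂(g) + 2 K⁺(aq)
Q = P(H₂)·[K⁺]^2 / ([H⁺]^2); log Q = 4.414.
E = E° − (0.0592/n) log Q = +2.90 − (0.0592/2)(4.414) = +2.769 V.

+2.769 V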